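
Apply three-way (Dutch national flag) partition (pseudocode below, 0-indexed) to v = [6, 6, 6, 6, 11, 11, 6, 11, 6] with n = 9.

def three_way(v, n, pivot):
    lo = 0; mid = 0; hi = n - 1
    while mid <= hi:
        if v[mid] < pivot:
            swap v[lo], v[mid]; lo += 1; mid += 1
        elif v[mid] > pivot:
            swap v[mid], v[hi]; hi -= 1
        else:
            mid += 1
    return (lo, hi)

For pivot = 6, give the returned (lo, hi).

(0, 5)

pivot = 6; lo=0, mid=0, hi=8
v[mid]=6=6: mid=1
v[mid]=6=6: mid=2
v[mid]=6=6: mid=3
v[mid]=6=6: mid=4
v[mid]=11>6: swap v[4],v[8]; hi=7 → [6, 6, 6, 6, 6, 11, 6, 11, 11]
v[mid]=6=6: mid=5
v[mid]=11>6: swap v[5],v[7]; hi=6 → [6, 6, 6, 6, 6, 11, 6, 11, 11]
v[mid]=11>6: swap v[5],v[6]; hi=5 → [6, 6, 6, 6, 6, 6, 11, 11, 11]
v[mid]=6=6: mid=6
end: lo=0, hi=5; v = [6, 6, 6, 6, 6, 6, 11, 11, 11]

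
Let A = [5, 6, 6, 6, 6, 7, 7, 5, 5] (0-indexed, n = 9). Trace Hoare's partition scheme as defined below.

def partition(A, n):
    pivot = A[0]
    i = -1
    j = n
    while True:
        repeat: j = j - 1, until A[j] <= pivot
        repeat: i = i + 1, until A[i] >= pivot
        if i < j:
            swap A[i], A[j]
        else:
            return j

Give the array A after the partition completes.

[5, 5, 6, 6, 6, 7, 7, 6, 5]

pivot = A[0] = 5; i = -1, j = 9
j→8 (A[8]=5≤5), i→0 (A[0]=5≥5); i<j, swap → [5, 6, 6, 6, 6, 7, 7, 5, 5]
j→7 (A[7]=5≤5), i→1 (A[1]=6≥5); i<j, swap → [5, 5, 6, 6, 6, 7, 7, 6, 5]
j→1, i→2; i≥j, return j=1. A = [5, 5, 6, 6, 6, 7, 7, 6, 5]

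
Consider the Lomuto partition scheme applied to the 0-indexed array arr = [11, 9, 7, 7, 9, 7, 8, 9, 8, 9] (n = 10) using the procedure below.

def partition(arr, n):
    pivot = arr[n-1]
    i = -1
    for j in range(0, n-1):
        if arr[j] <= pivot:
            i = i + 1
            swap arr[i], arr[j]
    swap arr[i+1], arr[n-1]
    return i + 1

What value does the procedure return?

8

pivot=9, i=-1
j=0: 11>9, skip
j=1: 9≤9, i=0, swap(0,1) ⇒ [9, 11, 7, 7, 9, 7, 8, 9, 8, 9]
j=2: 7≤9, i=1, swap(1,2) ⇒ [9, 7, 11, 7, 9, 7, 8, 9, 8, 9]
j=3: 7≤9, i=2, swap(2,3) ⇒ [9, 7, 7, 11, 9, 7, 8, 9, 8, 9]
j=4: 9≤9, i=3, swap(3,4) ⇒ [9, 7, 7, 9, 11, 7, 8, 9, 8, 9]
j=5: 7≤9, i=4, swap(4,5) ⇒ [9, 7, 7, 9, 7, 11, 8, 9, 8, 9]
j=6: 8≤9, i=5, swap(5,6) ⇒ [9, 7, 7, 9, 7, 8, 11, 9, 8, 9]
j=7: 9≤9, i=6, swap(6,7) ⇒ [9, 7, 7, 9, 7, 8, 9, 11, 8, 9]
j=8: 8≤9, i=7, swap(7,8) ⇒ [9, 7, 7, 9, 7, 8, 9, 8, 11, 9]
swap(8,9) ⇒ [9, 7, 7, 9, 7, 8, 9, 8, 9, 11]; return 8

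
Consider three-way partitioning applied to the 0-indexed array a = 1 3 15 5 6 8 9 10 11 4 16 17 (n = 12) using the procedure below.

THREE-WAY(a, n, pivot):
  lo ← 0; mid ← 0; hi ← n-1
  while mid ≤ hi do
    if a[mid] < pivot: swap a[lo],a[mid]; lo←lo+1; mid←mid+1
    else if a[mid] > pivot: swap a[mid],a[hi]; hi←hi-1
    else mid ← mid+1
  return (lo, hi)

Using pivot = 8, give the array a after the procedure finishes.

1 3 4 5 6 8 10 11 9 16 17 15

lo=0 mid=0 hi=11
1<8: swap(0,0), lo=1 mid=1 ⇒ 1 3 15 5 6 8 9 10 11 4 16 17
3<8: swap(1,1), lo=2 mid=2 ⇒ 1 3 15 5 6 8 9 10 11 4 16 17
15>8: swap(2,11), hi=10 ⇒ 1 3 17 5 6 8 9 10 11 4 16 15
17>8: swap(2,10), hi=9 ⇒ 1 3 16 5 6 8 9 10 11 4 17 15
16>8: swap(2,9), hi=8 ⇒ 1 3 4 5 6 8 9 10 11 16 17 15
4<8: swap(2,2), lo=3 mid=3 ⇒ 1 3 4 5 6 8 9 10 11 16 17 15
5<8: swap(3,3), lo=4 mid=4 ⇒ 1 3 4 5 6 8 9 10 11 16 17 15
6<8: swap(4,4), lo=5 mid=5 ⇒ 1 3 4 5 6 8 9 10 11 16 17 15
8=8: mid=6
9>8: swap(6,8), hi=7 ⇒ 1 3 4 5 6 8 11 10 9 16 17 15
11>8: swap(6,7), hi=6 ⇒ 1 3 4 5 6 8 10 11 9 16 17 15
10>8: swap(6,6), hi=5 ⇒ 1 3 4 5 6 8 10 11 9 16 17 15
done. lo=5 hi=5; a=1 3 4 5 6 8 10 11 9 16 17 15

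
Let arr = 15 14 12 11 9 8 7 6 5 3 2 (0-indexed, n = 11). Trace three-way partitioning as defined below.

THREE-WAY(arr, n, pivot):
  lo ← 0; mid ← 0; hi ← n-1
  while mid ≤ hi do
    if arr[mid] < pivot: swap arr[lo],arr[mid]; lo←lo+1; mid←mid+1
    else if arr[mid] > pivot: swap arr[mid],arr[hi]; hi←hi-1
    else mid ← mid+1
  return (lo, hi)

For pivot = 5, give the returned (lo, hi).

lo=0 mid=0 hi=10
15>5: swap(0,10), hi=9 ⇒ 2 14 12 11 9 8 7 6 5 3 15
2<5: swap(0,0), lo=1 mid=1 ⇒ 2 14 12 11 9 8 7 6 5 3 15
14>5: swap(1,9), hi=8 ⇒ 2 3 12 11 9 8 7 6 5 14 15
3<5: swap(1,1), lo=2 mid=2 ⇒ 2 3 12 11 9 8 7 6 5 14 15
12>5: swap(2,8), hi=7 ⇒ 2 3 5 11 9 8 7 6 12 14 15
5=5: mid=3
11>5: swap(3,7), hi=6 ⇒ 2 3 5 6 9 8 7 11 12 14 15
6>5: swap(3,6), hi=5 ⇒ 2 3 5 7 9 8 6 11 12 14 15
7>5: swap(3,5), hi=4 ⇒ 2 3 5 8 9 7 6 11 12 14 15
8>5: swap(3,4), hi=3 ⇒ 2 3 5 9 8 7 6 11 12 14 15
9>5: swap(3,3), hi=2 ⇒ 2 3 5 9 8 7 6 11 12 14 15
done. lo=2 hi=2; arr=2 3 5 9 8 7 6 11 12 14 15

(2, 2)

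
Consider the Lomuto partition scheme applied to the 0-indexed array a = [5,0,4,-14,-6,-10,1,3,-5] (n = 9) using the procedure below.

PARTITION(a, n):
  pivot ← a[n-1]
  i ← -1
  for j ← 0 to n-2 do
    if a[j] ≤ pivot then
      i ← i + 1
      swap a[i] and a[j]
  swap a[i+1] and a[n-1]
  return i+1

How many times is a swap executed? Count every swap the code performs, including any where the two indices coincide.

4

pivot=-5, i=-1
j=0: 5>-5, skip
j=1: 0>-5, skip
j=2: 4>-5, skip
j=3: -14≤-5, i=0, swap(0,3) ⇒ [-14,0,4,5,-6,-10,1,3,-5]
j=4: -6≤-5, i=1, swap(1,4) ⇒ [-14,-6,4,5,0,-10,1,3,-5]
j=5: -10≤-5, i=2, swap(2,5) ⇒ [-14,-6,-10,5,0,4,1,3,-5]
j=6: 1>-5, skip
j=7: 3>-5, skip
swap(3,8) ⇒ [-14,-6,-10,-5,0,4,1,3,5]; return 3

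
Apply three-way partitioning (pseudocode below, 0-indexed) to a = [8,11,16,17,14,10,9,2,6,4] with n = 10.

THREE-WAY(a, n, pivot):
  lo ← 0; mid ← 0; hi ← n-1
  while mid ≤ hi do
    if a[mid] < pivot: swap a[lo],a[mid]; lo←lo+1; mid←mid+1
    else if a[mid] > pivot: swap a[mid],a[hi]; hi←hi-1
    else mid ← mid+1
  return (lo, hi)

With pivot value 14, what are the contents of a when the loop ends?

[8,11,4,6,10,9,2,14,17,16]

pivot = 14; lo=0, mid=0, hi=9
a[mid]=8<14: swap a[0],a[0]; lo=1,mid=1 → [8,11,16,17,14,10,9,2,6,4]
a[mid]=11<14: swap a[1],a[1]; lo=2,mid=2 → [8,11,16,17,14,10,9,2,6,4]
a[mid]=16>14: swap a[2],a[9]; hi=8 → [8,11,4,17,14,10,9,2,6,16]
a[mid]=4<14: swap a[2],a[2]; lo=3,mid=3 → [8,11,4,17,14,10,9,2,6,16]
a[mid]=17>14: swap a[3],a[8]; hi=7 → [8,11,4,6,14,10,9,2,17,16]
a[mid]=6<14: swap a[3],a[3]; lo=4,mid=4 → [8,11,4,6,14,10,9,2,17,16]
a[mid]=14=14: mid=5
a[mid]=10<14: swap a[4],a[5]; lo=5,mid=6 → [8,11,4,6,10,14,9,2,17,16]
a[mid]=9<14: swap a[5],a[6]; lo=6,mid=7 → [8,11,4,6,10,9,14,2,17,16]
a[mid]=2<14: swap a[6],a[7]; lo=7,mid=8 → [8,11,4,6,10,9,2,14,17,16]
end: lo=7, hi=7; a = [8,11,4,6,10,9,2,14,17,16]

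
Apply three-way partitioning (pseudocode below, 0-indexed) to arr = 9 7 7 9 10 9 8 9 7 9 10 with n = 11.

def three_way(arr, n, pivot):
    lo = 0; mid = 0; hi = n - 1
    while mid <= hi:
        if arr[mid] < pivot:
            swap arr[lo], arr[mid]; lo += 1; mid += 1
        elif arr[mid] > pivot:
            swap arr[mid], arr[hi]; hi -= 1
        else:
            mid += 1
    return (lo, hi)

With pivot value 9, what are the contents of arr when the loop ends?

pivot = 9; lo=0, mid=0, hi=10
arr[mid]=9=9: mid=1
arr[mid]=7<9: swap arr[0],arr[1]; lo=1,mid=2 → 7 9 7 9 10 9 8 9 7 9 10
arr[mid]=7<9: swap arr[1],arr[2]; lo=2,mid=3 → 7 7 9 9 10 9 8 9 7 9 10
arr[mid]=9=9: mid=4
arr[mid]=10>9: swap arr[4],arr[10]; hi=9 → 7 7 9 9 10 9 8 9 7 9 10
arr[mid]=10>9: swap arr[4],arr[9]; hi=8 → 7 7 9 9 9 9 8 9 7 10 10
arr[mid]=9=9: mid=5
arr[mid]=9=9: mid=6
arr[mid]=8<9: swap arr[2],arr[6]; lo=3,mid=7 → 7 7 8 9 9 9 9 9 7 10 10
arr[mid]=9=9: mid=8
arr[mid]=7<9: swap arr[3],arr[8]; lo=4,mid=9 → 7 7 8 7 9 9 9 9 9 10 10
end: lo=4, hi=8; arr = 7 7 8 7 9 9 9 9 9 10 10

7 7 8 7 9 9 9 9 9 10 10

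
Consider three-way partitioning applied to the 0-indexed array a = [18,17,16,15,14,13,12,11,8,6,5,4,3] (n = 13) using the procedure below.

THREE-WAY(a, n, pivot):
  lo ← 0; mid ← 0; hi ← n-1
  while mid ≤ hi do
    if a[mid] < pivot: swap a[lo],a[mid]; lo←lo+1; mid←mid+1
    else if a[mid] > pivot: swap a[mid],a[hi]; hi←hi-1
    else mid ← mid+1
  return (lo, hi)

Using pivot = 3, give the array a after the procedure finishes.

lo=0 mid=0 hi=12
18>3: swap(0,12), hi=11 ⇒ [3,17,16,15,14,13,12,11,8,6,5,4,18]
3=3: mid=1
17>3: swap(1,11), hi=10 ⇒ [3,4,16,15,14,13,12,11,8,6,5,17,18]
4>3: swap(1,10), hi=9 ⇒ [3,5,16,15,14,13,12,11,8,6,4,17,18]
5>3: swap(1,9), hi=8 ⇒ [3,6,16,15,14,13,12,11,8,5,4,17,18]
6>3: swap(1,8), hi=7 ⇒ [3,8,16,15,14,13,12,11,6,5,4,17,18]
8>3: swap(1,7), hi=6 ⇒ [3,11,16,15,14,13,12,8,6,5,4,17,18]
11>3: swap(1,6), hi=5 ⇒ [3,12,16,15,14,13,11,8,6,5,4,17,18]
12>3: swap(1,5), hi=4 ⇒ [3,13,16,15,14,12,11,8,6,5,4,17,18]
13>3: swap(1,4), hi=3 ⇒ [3,14,16,15,13,12,11,8,6,5,4,17,18]
14>3: swap(1,3), hi=2 ⇒ [3,15,16,14,13,12,11,8,6,5,4,17,18]
15>3: swap(1,2), hi=1 ⇒ [3,16,15,14,13,12,11,8,6,5,4,17,18]
16>3: swap(1,1), hi=0 ⇒ [3,16,15,14,13,12,11,8,6,5,4,17,18]
done. lo=0 hi=0; a=[3,16,15,14,13,12,11,8,6,5,4,17,18]

[3,16,15,14,13,12,11,8,6,5,4,17,18]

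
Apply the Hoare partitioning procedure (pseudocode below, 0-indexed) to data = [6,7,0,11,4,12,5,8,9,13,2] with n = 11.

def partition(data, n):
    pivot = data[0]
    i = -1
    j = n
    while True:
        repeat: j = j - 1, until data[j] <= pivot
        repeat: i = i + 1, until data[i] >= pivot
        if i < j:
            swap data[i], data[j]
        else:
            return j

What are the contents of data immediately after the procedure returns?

pivot = data[0] = 6; i = -1, j = 11
j→10 (data[10]=2≤6), i→0 (data[0]=6≥6); i<j, swap → [2,7,0,11,4,12,5,8,9,13,6]
j→6 (data[6]=5≤6), i→1 (data[1]=7≥6); i<j, swap → [2,5,0,11,4,12,7,8,9,13,6]
j→4 (data[4]=4≤6), i→3 (data[3]=11≥6); i<j, swap → [2,5,0,4,11,12,7,8,9,13,6]
j→3, i→4; i≥j, return j=3. data = [2,5,0,4,11,12,7,8,9,13,6]

[2,5,0,4,11,12,7,8,9,13,6]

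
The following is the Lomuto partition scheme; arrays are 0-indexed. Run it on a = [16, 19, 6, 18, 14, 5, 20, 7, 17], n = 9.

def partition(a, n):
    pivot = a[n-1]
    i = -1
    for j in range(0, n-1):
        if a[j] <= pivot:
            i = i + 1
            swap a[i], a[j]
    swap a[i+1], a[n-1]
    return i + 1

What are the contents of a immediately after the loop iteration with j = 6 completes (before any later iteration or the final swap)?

pivot=17, i=-1
j=0: 16≤17, i=0, swap(0,0) ⇒ [16, 19, 6, 18, 14, 5, 20, 7, 17]
j=1: 19>17, skip
j=2: 6≤17, i=1, swap(1,2) ⇒ [16, 6, 19, 18, 14, 5, 20, 7, 17]
j=3: 18>17, skip
j=4: 14≤17, i=2, swap(2,4) ⇒ [16, 6, 14, 18, 19, 5, 20, 7, 17]
j=5: 5≤17, i=3, swap(3,5) ⇒ [16, 6, 14, 5, 19, 18, 20, 7, 17]
j=6: 20>17, skip
(after j=6) a = [16, 6, 14, 5, 19, 18, 20, 7, 17]

[16, 6, 14, 5, 19, 18, 20, 7, 17]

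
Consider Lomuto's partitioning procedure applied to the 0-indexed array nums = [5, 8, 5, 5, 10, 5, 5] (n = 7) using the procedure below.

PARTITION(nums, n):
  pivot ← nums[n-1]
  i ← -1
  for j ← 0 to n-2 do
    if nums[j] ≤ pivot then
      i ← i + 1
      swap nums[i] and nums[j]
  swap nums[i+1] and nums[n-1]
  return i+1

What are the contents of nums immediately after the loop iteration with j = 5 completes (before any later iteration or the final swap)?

pivot=5, i=-1
j=0: 5≤5, i=0, swap(0,0) ⇒ [5, 8, 5, 5, 10, 5, 5]
j=1: 8>5, skip
j=2: 5≤5, i=1, swap(1,2) ⇒ [5, 5, 8, 5, 10, 5, 5]
j=3: 5≤5, i=2, swap(2,3) ⇒ [5, 5, 5, 8, 10, 5, 5]
j=4: 10>5, skip
j=5: 5≤5, i=3, swap(3,5) ⇒ [5, 5, 5, 5, 10, 8, 5]
(after j=5) nums = [5, 5, 5, 5, 10, 8, 5]

[5, 5, 5, 5, 10, 8, 5]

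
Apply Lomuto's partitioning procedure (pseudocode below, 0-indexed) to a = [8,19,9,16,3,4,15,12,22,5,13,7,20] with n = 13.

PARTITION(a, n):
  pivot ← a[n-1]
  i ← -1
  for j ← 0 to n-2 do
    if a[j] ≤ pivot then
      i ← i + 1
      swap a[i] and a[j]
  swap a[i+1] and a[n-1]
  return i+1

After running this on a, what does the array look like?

pivot=20, i=-1
j=0: 8≤20, i=0, swap(0,0) ⇒ [8,19,9,16,3,4,15,12,22,5,13,7,20]
j=1: 19≤20, i=1, swap(1,1) ⇒ [8,19,9,16,3,4,15,12,22,5,13,7,20]
j=2: 9≤20, i=2, swap(2,2) ⇒ [8,19,9,16,3,4,15,12,22,5,13,7,20]
j=3: 16≤20, i=3, swap(3,3) ⇒ [8,19,9,16,3,4,15,12,22,5,13,7,20]
j=4: 3≤20, i=4, swap(4,4) ⇒ [8,19,9,16,3,4,15,12,22,5,13,7,20]
j=5: 4≤20, i=5, swap(5,5) ⇒ [8,19,9,16,3,4,15,12,22,5,13,7,20]
j=6: 15≤20, i=6, swap(6,6) ⇒ [8,19,9,16,3,4,15,12,22,5,13,7,20]
j=7: 12≤20, i=7, swap(7,7) ⇒ [8,19,9,16,3,4,15,12,22,5,13,7,20]
j=8: 22>20, skip
j=9: 5≤20, i=8, swap(8,9) ⇒ [8,19,9,16,3,4,15,12,5,22,13,7,20]
j=10: 13≤20, i=9, swap(9,10) ⇒ [8,19,9,16,3,4,15,12,5,13,22,7,20]
j=11: 7≤20, i=10, swap(10,11) ⇒ [8,19,9,16,3,4,15,12,5,13,7,22,20]
swap(11,12) ⇒ [8,19,9,16,3,4,15,12,5,13,7,20,22]; return 11

[8,19,9,16,3,4,15,12,5,13,7,20,22]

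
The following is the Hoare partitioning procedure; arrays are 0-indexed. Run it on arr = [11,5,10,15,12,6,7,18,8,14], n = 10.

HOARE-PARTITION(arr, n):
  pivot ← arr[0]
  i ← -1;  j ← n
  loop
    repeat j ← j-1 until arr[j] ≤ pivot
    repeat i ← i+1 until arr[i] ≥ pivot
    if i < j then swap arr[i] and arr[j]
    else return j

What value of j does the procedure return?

pivot = arr[0] = 11; i = -1, j = 10
j→8 (arr[8]=8≤11), i→0 (arr[0]=11≥11); i<j, swap → [8,5,10,15,12,6,7,18,11,14]
j→6 (arr[6]=7≤11), i→3 (arr[3]=15≥11); i<j, swap → [8,5,10,7,12,6,15,18,11,14]
j→5 (arr[5]=6≤11), i→4 (arr[4]=12≥11); i<j, swap → [8,5,10,7,6,12,15,18,11,14]
j→4, i→5; i≥j, return j=4. arr = [8,5,10,7,6,12,15,18,11,14]

4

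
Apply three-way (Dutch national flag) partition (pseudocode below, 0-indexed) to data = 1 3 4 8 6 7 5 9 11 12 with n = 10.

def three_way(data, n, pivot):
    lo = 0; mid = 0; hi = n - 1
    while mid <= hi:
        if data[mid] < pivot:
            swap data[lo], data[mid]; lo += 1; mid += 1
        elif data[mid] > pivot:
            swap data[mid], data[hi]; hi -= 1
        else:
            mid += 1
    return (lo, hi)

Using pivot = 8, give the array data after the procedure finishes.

1 3 4 6 7 5 8 11 12 9

lo=0 mid=0 hi=9
1<8: swap(0,0), lo=1 mid=1 ⇒ 1 3 4 8 6 7 5 9 11 12
3<8: swap(1,1), lo=2 mid=2 ⇒ 1 3 4 8 6 7 5 9 11 12
4<8: swap(2,2), lo=3 mid=3 ⇒ 1 3 4 8 6 7 5 9 11 12
8=8: mid=4
6<8: swap(3,4), lo=4 mid=5 ⇒ 1 3 4 6 8 7 5 9 11 12
7<8: swap(4,5), lo=5 mid=6 ⇒ 1 3 4 6 7 8 5 9 11 12
5<8: swap(5,6), lo=6 mid=7 ⇒ 1 3 4 6 7 5 8 9 11 12
9>8: swap(7,9), hi=8 ⇒ 1 3 4 6 7 5 8 12 11 9
12>8: swap(7,8), hi=7 ⇒ 1 3 4 6 7 5 8 11 12 9
11>8: swap(7,7), hi=6 ⇒ 1 3 4 6 7 5 8 11 12 9
done. lo=6 hi=6; data=1 3 4 6 7 5 8 11 12 9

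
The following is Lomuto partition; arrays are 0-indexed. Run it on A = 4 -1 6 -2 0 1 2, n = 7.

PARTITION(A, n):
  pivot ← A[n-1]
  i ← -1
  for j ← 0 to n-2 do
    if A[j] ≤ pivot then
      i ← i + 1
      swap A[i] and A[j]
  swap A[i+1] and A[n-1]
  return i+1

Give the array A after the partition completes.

-1 -2 0 1 2 4 6

pivot=2, i=-1
j=0: 4>2, skip
j=1: -1≤2, i=0, swap(0,1) ⇒ -1 4 6 -2 0 1 2
j=2: 6>2, skip
j=3: -2≤2, i=1, swap(1,3) ⇒ -1 -2 6 4 0 1 2
j=4: 0≤2, i=2, swap(2,4) ⇒ -1 -2 0 4 6 1 2
j=5: 1≤2, i=3, swap(3,5) ⇒ -1 -2 0 1 6 4 2
swap(4,6) ⇒ -1 -2 0 1 2 4 6; return 4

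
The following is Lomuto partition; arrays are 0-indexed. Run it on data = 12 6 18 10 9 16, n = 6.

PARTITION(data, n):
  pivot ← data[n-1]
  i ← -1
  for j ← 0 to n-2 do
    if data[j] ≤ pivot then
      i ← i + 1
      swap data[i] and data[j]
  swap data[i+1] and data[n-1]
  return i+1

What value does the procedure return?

pivot = data[5] = 16; i = -1
j=0: data[0]=12 ≤ 16 → i=0, swap data[0],data[0] (no change) → 12 6 18 10 9 16
j=1: data[1]=6 ≤ 16 → i=1, swap data[1],data[1] (no change) → 12 6 18 10 9 16
j=2: data[2]=18 > 16 → no swap
j=3: data[3]=10 ≤ 16 → i=2, swap data[2],data[3] → 12 6 10 18 9 16
j=4: data[4]=9 ≤ 16 → i=3, swap data[3],data[4] → 12 6 10 9 18 16
final swap data[4],data[5] → 12 6 10 9 16 18; return 4

4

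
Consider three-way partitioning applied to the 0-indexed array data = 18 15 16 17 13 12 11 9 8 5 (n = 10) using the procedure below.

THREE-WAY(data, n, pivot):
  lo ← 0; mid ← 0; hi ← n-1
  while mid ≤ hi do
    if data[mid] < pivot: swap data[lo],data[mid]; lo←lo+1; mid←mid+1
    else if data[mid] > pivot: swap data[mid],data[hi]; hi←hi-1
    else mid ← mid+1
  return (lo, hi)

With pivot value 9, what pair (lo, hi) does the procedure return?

(2, 2)

pivot = 9; lo=0, mid=0, hi=9
data[mid]=18>9: swap data[0],data[9]; hi=8 → 5 15 16 17 13 12 11 9 8 18
data[mid]=5<9: swap data[0],data[0]; lo=1,mid=1 → 5 15 16 17 13 12 11 9 8 18
data[mid]=15>9: swap data[1],data[8]; hi=7 → 5 8 16 17 13 12 11 9 15 18
data[mid]=8<9: swap data[1],data[1]; lo=2,mid=2 → 5 8 16 17 13 12 11 9 15 18
data[mid]=16>9: swap data[2],data[7]; hi=6 → 5 8 9 17 13 12 11 16 15 18
data[mid]=9=9: mid=3
data[mid]=17>9: swap data[3],data[6]; hi=5 → 5 8 9 11 13 12 17 16 15 18
data[mid]=11>9: swap data[3],data[5]; hi=4 → 5 8 9 12 13 11 17 16 15 18
data[mid]=12>9: swap data[3],data[4]; hi=3 → 5 8 9 13 12 11 17 16 15 18
data[mid]=13>9: swap data[3],data[3]; hi=2 → 5 8 9 13 12 11 17 16 15 18
end: lo=2, hi=2; data = 5 8 9 13 12 11 17 16 15 18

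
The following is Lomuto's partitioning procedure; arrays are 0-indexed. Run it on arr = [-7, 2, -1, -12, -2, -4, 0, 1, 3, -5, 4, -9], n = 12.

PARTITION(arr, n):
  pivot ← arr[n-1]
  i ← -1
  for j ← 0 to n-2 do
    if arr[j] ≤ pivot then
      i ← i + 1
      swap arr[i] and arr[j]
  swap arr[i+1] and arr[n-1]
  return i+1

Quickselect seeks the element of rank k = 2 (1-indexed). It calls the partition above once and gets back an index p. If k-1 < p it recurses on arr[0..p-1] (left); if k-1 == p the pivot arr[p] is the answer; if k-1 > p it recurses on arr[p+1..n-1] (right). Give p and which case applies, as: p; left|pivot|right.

pivot = arr[11] = -9; i = -1
j=0: arr[0]=-7 > -9 → no swap
j=1: arr[1]=2 > -9 → no swap
j=2: arr[2]=-1 > -9 → no swap
j=3: arr[3]=-12 ≤ -9 → i=0, swap arr[0],arr[3] → [-12, 2, -1, -7, -2, -4, 0, 1, 3, -5, 4, -9]
j=4: arr[4]=-2 > -9 → no swap
j=5: arr[5]=-4 > -9 → no swap
j=6: arr[6]=0 > -9 → no swap
j=7: arr[7]=1 > -9 → no swap
j=8: arr[8]=3 > -9 → no swap
j=9: arr[9]=-5 > -9 → no swap
j=10: arr[10]=4 > -9 → no swap
final swap arr[1],arr[11] → [-12, -9, -1, -7, -2, -4, 0, 1, 3, -5, 4, 2]; return 1
p = 1; k-1 = 1 == 1 ⇒ pivot

1; pivot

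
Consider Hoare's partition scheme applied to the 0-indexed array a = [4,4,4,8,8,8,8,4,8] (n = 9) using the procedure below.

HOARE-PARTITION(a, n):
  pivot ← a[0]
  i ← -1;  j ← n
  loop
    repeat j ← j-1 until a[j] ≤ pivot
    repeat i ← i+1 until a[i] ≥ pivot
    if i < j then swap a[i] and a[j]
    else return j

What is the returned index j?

1

pivot=4
j stops at 7 (4), i stops at 0 (4); swap ⇒ [4,4,4,8,8,8,8,4,8]
j stops at 2 (4), i stops at 1 (4); swap ⇒ [4,4,4,8,8,8,8,4,8]
j stops at 1, i stops at 2; i≥j ⇒ return 1. a=[4,4,4,8,8,8,8,4,8]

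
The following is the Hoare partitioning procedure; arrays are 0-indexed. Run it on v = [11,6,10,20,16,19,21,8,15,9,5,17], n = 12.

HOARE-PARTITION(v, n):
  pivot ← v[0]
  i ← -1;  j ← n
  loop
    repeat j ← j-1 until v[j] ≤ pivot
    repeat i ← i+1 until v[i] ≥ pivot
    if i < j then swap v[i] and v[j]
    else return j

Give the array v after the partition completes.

pivot = v[0] = 11; i = -1, j = 12
j→10 (v[10]=5≤11), i→0 (v[0]=11≥11); i<j, swap → [5,6,10,20,16,19,21,8,15,9,11,17]
j→9 (v[9]=9≤11), i→3 (v[3]=20≥11); i<j, swap → [5,6,10,9,16,19,21,8,15,20,11,17]
j→7 (v[7]=8≤11), i→4 (v[4]=16≥11); i<j, swap → [5,6,10,9,8,19,21,16,15,20,11,17]
j→4, i→5; i≥j, return j=4. v = [5,6,10,9,8,19,21,16,15,20,11,17]

[5,6,10,9,8,19,21,16,15,20,11,17]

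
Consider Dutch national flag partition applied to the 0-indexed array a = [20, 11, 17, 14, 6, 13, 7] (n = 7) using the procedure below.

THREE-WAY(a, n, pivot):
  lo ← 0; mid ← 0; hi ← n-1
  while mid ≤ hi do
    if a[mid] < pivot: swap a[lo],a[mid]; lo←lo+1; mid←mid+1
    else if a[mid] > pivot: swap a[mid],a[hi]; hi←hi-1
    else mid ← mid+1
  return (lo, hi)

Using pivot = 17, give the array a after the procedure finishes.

[7, 11, 14, 6, 13, 17, 20]

lo=0 mid=0 hi=6
20>17: swap(0,6), hi=5 ⇒ [7, 11, 17, 14, 6, 13, 20]
7<17: swap(0,0), lo=1 mid=1 ⇒ [7, 11, 17, 14, 6, 13, 20]
11<17: swap(1,1), lo=2 mid=2 ⇒ [7, 11, 17, 14, 6, 13, 20]
17=17: mid=3
14<17: swap(2,3), lo=3 mid=4 ⇒ [7, 11, 14, 17, 6, 13, 20]
6<17: swap(3,4), lo=4 mid=5 ⇒ [7, 11, 14, 6, 17, 13, 20]
13<17: swap(4,5), lo=5 mid=6 ⇒ [7, 11, 14, 6, 13, 17, 20]
done. lo=5 hi=5; a=[7, 11, 14, 6, 13, 17, 20]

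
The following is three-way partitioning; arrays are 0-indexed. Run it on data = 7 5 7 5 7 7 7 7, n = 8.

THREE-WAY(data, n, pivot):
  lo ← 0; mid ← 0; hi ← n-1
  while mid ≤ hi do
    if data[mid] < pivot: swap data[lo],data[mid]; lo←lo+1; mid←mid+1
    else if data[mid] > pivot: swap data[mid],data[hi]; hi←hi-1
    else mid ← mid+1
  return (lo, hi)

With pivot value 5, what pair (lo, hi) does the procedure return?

pivot = 5; lo=0, mid=0, hi=7
data[mid]=7>5: swap data[0],data[7]; hi=6 → 7 5 7 5 7 7 7 7
data[mid]=7>5: swap data[0],data[6]; hi=5 → 7 5 7 5 7 7 7 7
data[mid]=7>5: swap data[0],data[5]; hi=4 → 7 5 7 5 7 7 7 7
data[mid]=7>5: swap data[0],data[4]; hi=3 → 7 5 7 5 7 7 7 7
data[mid]=7>5: swap data[0],data[3]; hi=2 → 5 5 7 7 7 7 7 7
data[mid]=5=5: mid=1
data[mid]=5=5: mid=2
data[mid]=7>5: swap data[2],data[2]; hi=1 → 5 5 7 7 7 7 7 7
end: lo=0, hi=1; data = 5 5 7 7 7 7 7 7

(0, 1)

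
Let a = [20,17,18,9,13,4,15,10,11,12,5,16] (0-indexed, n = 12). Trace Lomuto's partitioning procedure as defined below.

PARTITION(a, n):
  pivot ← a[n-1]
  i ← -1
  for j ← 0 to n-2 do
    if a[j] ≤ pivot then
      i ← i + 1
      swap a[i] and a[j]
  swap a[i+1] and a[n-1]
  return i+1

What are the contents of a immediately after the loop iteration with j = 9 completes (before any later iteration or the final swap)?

[9,13,4,15,10,11,12,17,18,20,5,16]

pivot = a[11] = 16; i = -1
j=0: a[0]=20 > 16 → no swap
j=1: a[1]=17 > 16 → no swap
j=2: a[2]=18 > 16 → no swap
j=3: a[3]=9 ≤ 16 → i=0, swap a[0],a[3] → [9,17,18,20,13,4,15,10,11,12,5,16]
j=4: a[4]=13 ≤ 16 → i=1, swap a[1],a[4] → [9,13,18,20,17,4,15,10,11,12,5,16]
j=5: a[5]=4 ≤ 16 → i=2, swap a[2],a[5] → [9,13,4,20,17,18,15,10,11,12,5,16]
j=6: a[6]=15 ≤ 16 → i=3, swap a[3],a[6] → [9,13,4,15,17,18,20,10,11,12,5,16]
j=7: a[7]=10 ≤ 16 → i=4, swap a[4],a[7] → [9,13,4,15,10,18,20,17,11,12,5,16]
j=8: a[8]=11 ≤ 16 → i=5, swap a[5],a[8] → [9,13,4,15,10,11,20,17,18,12,5,16]
j=9: a[9]=12 ≤ 16 → i=6, swap a[6],a[9] → [9,13,4,15,10,11,12,17,18,20,5,16]
(after j=9) a = [9,13,4,15,10,11,12,17,18,20,5,16]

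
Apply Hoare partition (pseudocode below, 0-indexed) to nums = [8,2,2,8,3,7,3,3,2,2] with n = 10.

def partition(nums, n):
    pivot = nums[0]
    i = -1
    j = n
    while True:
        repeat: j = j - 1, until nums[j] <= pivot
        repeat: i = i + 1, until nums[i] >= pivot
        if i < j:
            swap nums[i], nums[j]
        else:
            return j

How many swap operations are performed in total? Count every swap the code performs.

2

pivot=8
j stops at 9 (2), i stops at 0 (8); swap ⇒ [2,2,2,8,3,7,3,3,2,8]
j stops at 8 (2), i stops at 3 (8); swap ⇒ [2,2,2,2,3,7,3,3,8,8]
j stops at 7, i stops at 8; i≥j ⇒ return 7. nums=[2,2,2,2,3,7,3,3,8,8]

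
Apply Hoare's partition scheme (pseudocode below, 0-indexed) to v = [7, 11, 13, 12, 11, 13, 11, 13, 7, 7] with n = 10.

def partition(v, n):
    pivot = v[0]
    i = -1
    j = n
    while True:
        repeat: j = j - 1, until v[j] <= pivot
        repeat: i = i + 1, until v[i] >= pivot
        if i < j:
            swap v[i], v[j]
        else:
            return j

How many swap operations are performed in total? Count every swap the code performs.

pivot = v[0] = 7; i = -1, j = 10
j→9 (v[9]=7≤7), i→0 (v[0]=7≥7); i<j, swap → [7, 11, 13, 12, 11, 13, 11, 13, 7, 7]
j→8 (v[8]=7≤7), i→1 (v[1]=11≥7); i<j, swap → [7, 7, 13, 12, 11, 13, 11, 13, 11, 7]
j→1, i→2; i≥j, return j=1. v = [7, 7, 13, 12, 11, 13, 11, 13, 11, 7]

2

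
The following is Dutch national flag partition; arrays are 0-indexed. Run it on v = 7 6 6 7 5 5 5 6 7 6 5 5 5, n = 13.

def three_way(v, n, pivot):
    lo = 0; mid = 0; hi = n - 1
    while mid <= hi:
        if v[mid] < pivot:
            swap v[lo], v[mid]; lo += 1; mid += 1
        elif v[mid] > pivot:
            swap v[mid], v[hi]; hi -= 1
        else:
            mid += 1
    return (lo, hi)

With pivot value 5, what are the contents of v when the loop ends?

5 5 5 5 5 5 6 7 6 7 6 6 7

pivot = 5; lo=0, mid=0, hi=12
v[mid]=7>5: swap v[0],v[12]; hi=11 → 5 6 6 7 5 5 5 6 7 6 5 5 7
v[mid]=5=5: mid=1
v[mid]=6>5: swap v[1],v[11]; hi=10 → 5 5 6 7 5 5 5 6 7 6 5 6 7
v[mid]=5=5: mid=2
v[mid]=6>5: swap v[2],v[10]; hi=9 → 5 5 5 7 5 5 5 6 7 6 6 6 7
v[mid]=5=5: mid=3
v[mid]=7>5: swap v[3],v[9]; hi=8 → 5 5 5 6 5 5 5 6 7 7 6 6 7
v[mid]=6>5: swap v[3],v[8]; hi=7 → 5 5 5 7 5 5 5 6 6 7 6 6 7
v[mid]=7>5: swap v[3],v[7]; hi=6 → 5 5 5 6 5 5 5 7 6 7 6 6 7
v[mid]=6>5: swap v[3],v[6]; hi=5 → 5 5 5 5 5 5 6 7 6 7 6 6 7
v[mid]=5=5: mid=4
v[mid]=5=5: mid=5
v[mid]=5=5: mid=6
end: lo=0, hi=5; v = 5 5 5 5 5 5 6 7 6 7 6 6 7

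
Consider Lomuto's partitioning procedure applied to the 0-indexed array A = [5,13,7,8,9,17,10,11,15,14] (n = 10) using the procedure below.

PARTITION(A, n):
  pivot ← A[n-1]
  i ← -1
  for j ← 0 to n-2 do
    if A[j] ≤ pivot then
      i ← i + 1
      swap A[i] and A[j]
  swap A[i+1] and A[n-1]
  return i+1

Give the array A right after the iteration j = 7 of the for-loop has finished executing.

[5,13,7,8,9,10,11,17,15,14]

pivot=14, i=-1
j=0: 5≤14, i=0, swap(0,0) ⇒ [5,13,7,8,9,17,10,11,15,14]
j=1: 13≤14, i=1, swap(1,1) ⇒ [5,13,7,8,9,17,10,11,15,14]
j=2: 7≤14, i=2, swap(2,2) ⇒ [5,13,7,8,9,17,10,11,15,14]
j=3: 8≤14, i=3, swap(3,3) ⇒ [5,13,7,8,9,17,10,11,15,14]
j=4: 9≤14, i=4, swap(4,4) ⇒ [5,13,7,8,9,17,10,11,15,14]
j=5: 17>14, skip
j=6: 10≤14, i=5, swap(5,6) ⇒ [5,13,7,8,9,10,17,11,15,14]
j=7: 11≤14, i=6, swap(6,7) ⇒ [5,13,7,8,9,10,11,17,15,14]
(after j=7) A = [5,13,7,8,9,10,11,17,15,14]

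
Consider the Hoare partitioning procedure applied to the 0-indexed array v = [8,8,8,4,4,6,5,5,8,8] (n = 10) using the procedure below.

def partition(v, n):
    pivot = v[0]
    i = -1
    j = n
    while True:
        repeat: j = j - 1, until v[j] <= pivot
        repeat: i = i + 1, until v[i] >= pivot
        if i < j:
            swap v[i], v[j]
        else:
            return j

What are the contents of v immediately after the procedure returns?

pivot=8
j stops at 9 (8), i stops at 0 (8); swap ⇒ [8,8,8,4,4,6,5,5,8,8]
j stops at 8 (8), i stops at 1 (8); swap ⇒ [8,8,8,4,4,6,5,5,8,8]
j stops at 7 (5), i stops at 2 (8); swap ⇒ [8,8,5,4,4,6,5,8,8,8]
j stops at 6, i stops at 7; i≥j ⇒ return 6. v=[8,8,5,4,4,6,5,8,8,8]

[8,8,5,4,4,6,5,8,8,8]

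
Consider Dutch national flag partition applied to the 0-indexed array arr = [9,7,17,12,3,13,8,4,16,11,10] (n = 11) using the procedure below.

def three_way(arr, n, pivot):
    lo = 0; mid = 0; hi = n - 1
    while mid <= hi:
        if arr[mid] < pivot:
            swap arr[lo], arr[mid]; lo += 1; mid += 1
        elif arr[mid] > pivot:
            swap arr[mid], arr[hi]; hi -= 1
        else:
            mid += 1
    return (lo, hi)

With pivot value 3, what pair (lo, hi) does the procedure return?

lo=0 mid=0 hi=10
9>3: swap(0,10), hi=9 ⇒ [10,7,17,12,3,13,8,4,16,11,9]
10>3: swap(0,9), hi=8 ⇒ [11,7,17,12,3,13,8,4,16,10,9]
11>3: swap(0,8), hi=7 ⇒ [16,7,17,12,3,13,8,4,11,10,9]
16>3: swap(0,7), hi=6 ⇒ [4,7,17,12,3,13,8,16,11,10,9]
4>3: swap(0,6), hi=5 ⇒ [8,7,17,12,3,13,4,16,11,10,9]
8>3: swap(0,5), hi=4 ⇒ [13,7,17,12,3,8,4,16,11,10,9]
13>3: swap(0,4), hi=3 ⇒ [3,7,17,12,13,8,4,16,11,10,9]
3=3: mid=1
7>3: swap(1,3), hi=2 ⇒ [3,12,17,7,13,8,4,16,11,10,9]
12>3: swap(1,2), hi=1 ⇒ [3,17,12,7,13,8,4,16,11,10,9]
17>3: swap(1,1), hi=0 ⇒ [3,17,12,7,13,8,4,16,11,10,9]
done. lo=0 hi=0; arr=[3,17,12,7,13,8,4,16,11,10,9]

(0, 0)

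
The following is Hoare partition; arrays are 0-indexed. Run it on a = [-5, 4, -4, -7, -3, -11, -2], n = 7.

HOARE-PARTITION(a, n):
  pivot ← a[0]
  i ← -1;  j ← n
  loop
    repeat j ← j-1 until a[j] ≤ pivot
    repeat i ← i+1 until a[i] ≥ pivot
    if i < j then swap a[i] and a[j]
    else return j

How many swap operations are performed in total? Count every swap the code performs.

2

pivot = a[0] = -5; i = -1, j = 7
j→5 (a[5]=-11≤-5), i→0 (a[0]=-5≥-5); i<j, swap → [-11, 4, -4, -7, -3, -5, -2]
j→3 (a[3]=-7≤-5), i→1 (a[1]=4≥-5); i<j, swap → [-11, -7, -4, 4, -3, -5, -2]
j→1, i→2; i≥j, return j=1. a = [-11, -7, -4, 4, -3, -5, -2]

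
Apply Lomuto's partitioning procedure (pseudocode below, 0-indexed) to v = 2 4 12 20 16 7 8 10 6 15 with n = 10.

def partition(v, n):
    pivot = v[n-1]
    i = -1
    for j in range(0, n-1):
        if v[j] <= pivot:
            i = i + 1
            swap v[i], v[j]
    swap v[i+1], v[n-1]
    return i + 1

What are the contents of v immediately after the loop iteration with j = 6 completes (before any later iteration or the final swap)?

pivot = v[9] = 15; i = -1
j=0: v[0]=2 ≤ 15 → i=0, swap v[0],v[0] (no change) → 2 4 12 20 16 7 8 10 6 15
j=1: v[1]=4 ≤ 15 → i=1, swap v[1],v[1] (no change) → 2 4 12 20 16 7 8 10 6 15
j=2: v[2]=12 ≤ 15 → i=2, swap v[2],v[2] (no change) → 2 4 12 20 16 7 8 10 6 15
j=3: v[3]=20 > 15 → no swap
j=4: v[4]=16 > 15 → no swap
j=5: v[5]=7 ≤ 15 → i=3, swap v[3],v[5] → 2 4 12 7 16 20 8 10 6 15
j=6: v[6]=8 ≤ 15 → i=4, swap v[4],v[6] → 2 4 12 7 8 20 16 10 6 15
(after j=6) v = 2 4 12 7 8 20 16 10 6 15

2 4 12 7 8 20 16 10 6 15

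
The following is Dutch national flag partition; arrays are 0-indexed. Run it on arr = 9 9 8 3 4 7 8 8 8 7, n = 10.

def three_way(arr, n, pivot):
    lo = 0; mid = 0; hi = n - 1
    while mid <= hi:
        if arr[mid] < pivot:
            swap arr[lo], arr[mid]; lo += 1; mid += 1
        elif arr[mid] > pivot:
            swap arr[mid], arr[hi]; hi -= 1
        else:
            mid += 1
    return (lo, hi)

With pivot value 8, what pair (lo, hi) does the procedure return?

pivot = 8; lo=0, mid=0, hi=9
arr[mid]=9>8: swap arr[0],arr[9]; hi=8 → 7 9 8 3 4 7 8 8 8 9
arr[mid]=7<8: swap arr[0],arr[0]; lo=1,mid=1 → 7 9 8 3 4 7 8 8 8 9
arr[mid]=9>8: swap arr[1],arr[8]; hi=7 → 7 8 8 3 4 7 8 8 9 9
arr[mid]=8=8: mid=2
arr[mid]=8=8: mid=3
arr[mid]=3<8: swap arr[1],arr[3]; lo=2,mid=4 → 7 3 8 8 4 7 8 8 9 9
arr[mid]=4<8: swap arr[2],arr[4]; lo=3,mid=5 → 7 3 4 8 8 7 8 8 9 9
arr[mid]=7<8: swap arr[3],arr[5]; lo=4,mid=6 → 7 3 4 7 8 8 8 8 9 9
arr[mid]=8=8: mid=7
arr[mid]=8=8: mid=8
end: lo=4, hi=7; arr = 7 3 4 7 8 8 8 8 9 9

(4, 7)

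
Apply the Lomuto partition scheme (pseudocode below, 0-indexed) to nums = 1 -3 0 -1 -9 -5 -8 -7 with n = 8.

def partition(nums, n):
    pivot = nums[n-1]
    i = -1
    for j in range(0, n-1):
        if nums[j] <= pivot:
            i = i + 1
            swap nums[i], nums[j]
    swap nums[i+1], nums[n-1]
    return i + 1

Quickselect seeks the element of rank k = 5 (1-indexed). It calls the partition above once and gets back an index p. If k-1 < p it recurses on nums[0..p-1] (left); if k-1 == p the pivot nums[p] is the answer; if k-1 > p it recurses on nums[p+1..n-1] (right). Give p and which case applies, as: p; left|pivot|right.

2; right

pivot = nums[7] = -7; i = -1
j=0: nums[0]=1 > -7 → no swap
j=1: nums[1]=-3 > -7 → no swap
j=2: nums[2]=0 > -7 → no swap
j=3: nums[3]=-1 > -7 → no swap
j=4: nums[4]=-9 ≤ -7 → i=0, swap nums[0],nums[4] → -9 -3 0 -1 1 -5 -8 -7
j=5: nums[5]=-5 > -7 → no swap
j=6: nums[6]=-8 ≤ -7 → i=1, swap nums[1],nums[6] → -9 -8 0 -1 1 -5 -3 -7
final swap nums[2],nums[7] → -9 -8 -7 -1 1 -5 -3 0; return 2
p = 2; k-1 = 4 > 2 ⇒ right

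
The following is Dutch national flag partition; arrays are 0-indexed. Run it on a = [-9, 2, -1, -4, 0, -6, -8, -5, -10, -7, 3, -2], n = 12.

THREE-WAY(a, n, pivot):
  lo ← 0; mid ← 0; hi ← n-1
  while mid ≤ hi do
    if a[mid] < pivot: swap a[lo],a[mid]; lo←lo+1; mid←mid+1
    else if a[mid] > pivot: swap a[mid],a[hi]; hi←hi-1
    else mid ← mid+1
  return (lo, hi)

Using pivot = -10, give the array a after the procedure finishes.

pivot = -10; lo=0, mid=0, hi=11
a[mid]=-9>-10: swap a[0],a[11]; hi=10 → [-2, 2, -1, -4, 0, -6, -8, -5, -10, -7, 3, -9]
a[mid]=-2>-10: swap a[0],a[10]; hi=9 → [3, 2, -1, -4, 0, -6, -8, -5, -10, -7, -2, -9]
a[mid]=3>-10: swap a[0],a[9]; hi=8 → [-7, 2, -1, -4, 0, -6, -8, -5, -10, 3, -2, -9]
a[mid]=-7>-10: swap a[0],a[8]; hi=7 → [-10, 2, -1, -4, 0, -6, -8, -5, -7, 3, -2, -9]
a[mid]=-10=-10: mid=1
a[mid]=2>-10: swap a[1],a[7]; hi=6 → [-10, -5, -1, -4, 0, -6, -8, 2, -7, 3, -2, -9]
a[mid]=-5>-10: swap a[1],a[6]; hi=5 → [-10, -8, -1, -4, 0, -6, -5, 2, -7, 3, -2, -9]
a[mid]=-8>-10: swap a[1],a[5]; hi=4 → [-10, -6, -1, -4, 0, -8, -5, 2, -7, 3, -2, -9]
a[mid]=-6>-10: swap a[1],a[4]; hi=3 → [-10, 0, -1, -4, -6, -8, -5, 2, -7, 3, -2, -9]
a[mid]=0>-10: swap a[1],a[3]; hi=2 → [-10, -4, -1, 0, -6, -8, -5, 2, -7, 3, -2, -9]
a[mid]=-4>-10: swap a[1],a[2]; hi=1 → [-10, -1, -4, 0, -6, -8, -5, 2, -7, 3, -2, -9]
a[mid]=-1>-10: swap a[1],a[1]; hi=0 → [-10, -1, -4, 0, -6, -8, -5, 2, -7, 3, -2, -9]
end: lo=0, hi=0; a = [-10, -1, -4, 0, -6, -8, -5, 2, -7, 3, -2, -9]

[-10, -1, -4, 0, -6, -8, -5, 2, -7, 3, -2, -9]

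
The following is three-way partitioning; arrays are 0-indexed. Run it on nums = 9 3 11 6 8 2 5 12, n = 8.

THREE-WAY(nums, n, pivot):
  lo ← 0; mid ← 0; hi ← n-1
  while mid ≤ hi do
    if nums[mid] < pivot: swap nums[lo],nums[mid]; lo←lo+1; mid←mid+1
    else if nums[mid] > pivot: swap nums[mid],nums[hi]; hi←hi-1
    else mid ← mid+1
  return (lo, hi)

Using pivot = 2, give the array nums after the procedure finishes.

2 11 6 8 3 5 12 9

lo=0 mid=0 hi=7
9>2: swap(0,7), hi=6 ⇒ 12 3 11 6 8 2 5 9
12>2: swap(0,6), hi=5 ⇒ 5 3 11 6 8 2 12 9
5>2: swap(0,5), hi=4 ⇒ 2 3 11 6 8 5 12 9
2=2: mid=1
3>2: swap(1,4), hi=3 ⇒ 2 8 11 6 3 5 12 9
8>2: swap(1,3), hi=2 ⇒ 2 6 11 8 3 5 12 9
6>2: swap(1,2), hi=1 ⇒ 2 11 6 8 3 5 12 9
11>2: swap(1,1), hi=0 ⇒ 2 11 6 8 3 5 12 9
done. lo=0 hi=0; nums=2 11 6 8 3 5 12 9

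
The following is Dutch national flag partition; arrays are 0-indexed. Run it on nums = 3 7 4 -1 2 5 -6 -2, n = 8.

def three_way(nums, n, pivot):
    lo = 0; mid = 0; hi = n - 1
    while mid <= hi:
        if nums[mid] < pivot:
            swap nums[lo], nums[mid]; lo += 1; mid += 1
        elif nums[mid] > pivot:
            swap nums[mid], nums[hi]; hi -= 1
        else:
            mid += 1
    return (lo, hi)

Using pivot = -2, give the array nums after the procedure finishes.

-6 -2 -1 2 5 4 7 3

lo=0 mid=0 hi=7
3>-2: swap(0,7), hi=6 ⇒ -2 7 4 -1 2 5 -6 3
-2=-2: mid=1
7>-2: swap(1,6), hi=5 ⇒ -2 -6 4 -1 2 5 7 3
-6<-2: swap(0,1), lo=1 mid=2 ⇒ -6 -2 4 -1 2 5 7 3
4>-2: swap(2,5), hi=4 ⇒ -6 -2 5 -1 2 4 7 3
5>-2: swap(2,4), hi=3 ⇒ -6 -2 2 -1 5 4 7 3
2>-2: swap(2,3), hi=2 ⇒ -6 -2 -1 2 5 4 7 3
-1>-2: swap(2,2), hi=1 ⇒ -6 -2 -1 2 5 4 7 3
done. lo=1 hi=1; nums=-6 -2 -1 2 5 4 7 3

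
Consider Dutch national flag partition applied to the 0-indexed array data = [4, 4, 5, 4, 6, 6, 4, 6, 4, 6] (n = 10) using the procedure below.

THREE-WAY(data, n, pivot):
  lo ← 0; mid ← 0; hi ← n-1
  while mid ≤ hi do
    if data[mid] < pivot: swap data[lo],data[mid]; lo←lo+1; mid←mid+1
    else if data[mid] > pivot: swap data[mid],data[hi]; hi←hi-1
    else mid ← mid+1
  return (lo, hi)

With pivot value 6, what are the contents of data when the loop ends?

[4, 4, 5, 4, 4, 4, 6, 6, 6, 6]

pivot = 6; lo=0, mid=0, hi=9
data[mid]=4<6: swap data[0],data[0]; lo=1,mid=1 → [4, 4, 5, 4, 6, 6, 4, 6, 4, 6]
data[mid]=4<6: swap data[1],data[1]; lo=2,mid=2 → [4, 4, 5, 4, 6, 6, 4, 6, 4, 6]
data[mid]=5<6: swap data[2],data[2]; lo=3,mid=3 → [4, 4, 5, 4, 6, 6, 4, 6, 4, 6]
data[mid]=4<6: swap data[3],data[3]; lo=4,mid=4 → [4, 4, 5, 4, 6, 6, 4, 6, 4, 6]
data[mid]=6=6: mid=5
data[mid]=6=6: mid=6
data[mid]=4<6: swap data[4],data[6]; lo=5,mid=7 → [4, 4, 5, 4, 4, 6, 6, 6, 4, 6]
data[mid]=6=6: mid=8
data[mid]=4<6: swap data[5],data[8]; lo=6,mid=9 → [4, 4, 5, 4, 4, 4, 6, 6, 6, 6]
data[mid]=6=6: mid=10
end: lo=6, hi=9; data = [4, 4, 5, 4, 4, 4, 6, 6, 6, 6]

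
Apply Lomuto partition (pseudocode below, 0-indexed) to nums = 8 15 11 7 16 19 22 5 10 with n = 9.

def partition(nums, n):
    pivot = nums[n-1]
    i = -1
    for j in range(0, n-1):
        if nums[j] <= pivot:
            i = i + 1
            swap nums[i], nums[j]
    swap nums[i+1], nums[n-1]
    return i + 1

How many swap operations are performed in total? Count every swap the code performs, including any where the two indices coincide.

4

pivot=10, i=-1
j=0: 8≤10, i=0, swap(0,0) ⇒ 8 15 11 7 16 19 22 5 10
j=1: 15>10, skip
j=2: 11>10, skip
j=3: 7≤10, i=1, swap(1,3) ⇒ 8 7 11 15 16 19 22 5 10
j=4: 16>10, skip
j=5: 19>10, skip
j=6: 22>10, skip
j=7: 5≤10, i=2, swap(2,7) ⇒ 8 7 5 15 16 19 22 11 10
swap(3,8) ⇒ 8 7 5 10 16 19 22 11 15; return 3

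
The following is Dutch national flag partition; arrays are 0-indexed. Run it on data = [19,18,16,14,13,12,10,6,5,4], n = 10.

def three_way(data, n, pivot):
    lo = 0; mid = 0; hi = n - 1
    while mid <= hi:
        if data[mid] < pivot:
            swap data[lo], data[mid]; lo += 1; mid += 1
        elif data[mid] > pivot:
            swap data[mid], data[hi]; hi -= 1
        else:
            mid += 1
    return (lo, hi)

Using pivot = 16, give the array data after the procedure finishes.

[4,5,14,13,12,10,6,16,18,19]

lo=0 mid=0 hi=9
19>16: swap(0,9), hi=8 ⇒ [4,18,16,14,13,12,10,6,5,19]
4<16: swap(0,0), lo=1 mid=1 ⇒ [4,18,16,14,13,12,10,6,5,19]
18>16: swap(1,8), hi=7 ⇒ [4,5,16,14,13,12,10,6,18,19]
5<16: swap(1,1), lo=2 mid=2 ⇒ [4,5,16,14,13,12,10,6,18,19]
16=16: mid=3
14<16: swap(2,3), lo=3 mid=4 ⇒ [4,5,14,16,13,12,10,6,18,19]
13<16: swap(3,4), lo=4 mid=5 ⇒ [4,5,14,13,16,12,10,6,18,19]
12<16: swap(4,5), lo=5 mid=6 ⇒ [4,5,14,13,12,16,10,6,18,19]
10<16: swap(5,6), lo=6 mid=7 ⇒ [4,5,14,13,12,10,16,6,18,19]
6<16: swap(6,7), lo=7 mid=8 ⇒ [4,5,14,13,12,10,6,16,18,19]
done. lo=7 hi=7; data=[4,5,14,13,12,10,6,16,18,19]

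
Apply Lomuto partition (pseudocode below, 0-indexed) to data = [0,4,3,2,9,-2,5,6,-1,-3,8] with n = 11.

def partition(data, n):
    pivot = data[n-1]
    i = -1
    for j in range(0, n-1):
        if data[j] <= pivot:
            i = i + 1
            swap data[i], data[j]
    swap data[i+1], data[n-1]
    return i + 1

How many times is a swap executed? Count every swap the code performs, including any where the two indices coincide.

pivot = data[10] = 8; i = -1
j=0: data[0]=0 ≤ 8 → i=0, swap data[0],data[0] (no change) → [0,4,3,2,9,-2,5,6,-1,-3,8]
j=1: data[1]=4 ≤ 8 → i=1, swap data[1],data[1] (no change) → [0,4,3,2,9,-2,5,6,-1,-3,8]
j=2: data[2]=3 ≤ 8 → i=2, swap data[2],data[2] (no change) → [0,4,3,2,9,-2,5,6,-1,-3,8]
j=3: data[3]=2 ≤ 8 → i=3, swap data[3],data[3] (no change) → [0,4,3,2,9,-2,5,6,-1,-3,8]
j=4: data[4]=9 > 8 → no swap
j=5: data[5]=-2 ≤ 8 → i=4, swap data[4],data[5] → [0,4,3,2,-2,9,5,6,-1,-3,8]
j=6: data[6]=5 ≤ 8 → i=5, swap data[5],data[6] → [0,4,3,2,-2,5,9,6,-1,-3,8]
j=7: data[7]=6 ≤ 8 → i=6, swap data[6],data[7] → [0,4,3,2,-2,5,6,9,-1,-3,8]
j=8: data[8]=-1 ≤ 8 → i=7, swap data[7],data[8] → [0,4,3,2,-2,5,6,-1,9,-3,8]
j=9: data[9]=-3 ≤ 8 → i=8, swap data[8],data[9] → [0,4,3,2,-2,5,6,-1,-3,9,8]
final swap data[9],data[10] → [0,4,3,2,-2,5,6,-1,-3,8,9]; return 9

10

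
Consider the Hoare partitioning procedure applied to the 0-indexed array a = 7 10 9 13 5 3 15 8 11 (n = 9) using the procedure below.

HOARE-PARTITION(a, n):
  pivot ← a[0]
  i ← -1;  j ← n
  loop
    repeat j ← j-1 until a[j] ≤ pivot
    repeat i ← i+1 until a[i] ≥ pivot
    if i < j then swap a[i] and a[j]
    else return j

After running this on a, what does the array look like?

3 5 9 13 10 7 15 8 11

pivot = a[0] = 7; i = -1, j = 9
j→5 (a[5]=3≤7), i→0 (a[0]=7≥7); i<j, swap → 3 10 9 13 5 7 15 8 11
j→4 (a[4]=5≤7), i→1 (a[1]=10≥7); i<j, swap → 3 5 9 13 10 7 15 8 11
j→1, i→2; i≥j, return j=1. a = 3 5 9 13 10 7 15 8 11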